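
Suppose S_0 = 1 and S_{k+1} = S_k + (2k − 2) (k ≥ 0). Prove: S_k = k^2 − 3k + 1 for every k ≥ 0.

Base case: S_0 = 1, and 0^2 − 3·0 + 1 = 1.
Assume S_m = m^2 − 3m + 1.
Then S_{m+1} = S_m + (2m − 2) = (m^2 − 3m + 1) + (2m − 2) = m^2 − m − 1,
and (m+1)^2 − 3·(m+1) + 1 = m^2 − m − 1.
By induction, S_k = k^2 − 3k + 1 for all k ≥ 0.

S_k = k^2 − 3k + 1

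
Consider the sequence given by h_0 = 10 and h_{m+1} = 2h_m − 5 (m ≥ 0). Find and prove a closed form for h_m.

Claim: h_m = 5·2^m + 5.

Base case: h_0 = 10, and 5·2^0 + 5 = 5 + 5 = 10.
Assume h_k = 5·2^k + 5 for some k ≥ 0.
Then h_{k+1} = 2h_k − 5 = 2·(5·2^k + 5) − 5 = 10·2^k + 10 − 5 = 5·2^{k+1} + 5.
This completes the inductive step, so h_m = 5·2^m + 5 for all m ≥ 0.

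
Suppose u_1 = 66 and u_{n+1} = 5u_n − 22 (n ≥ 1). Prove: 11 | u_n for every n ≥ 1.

Base case: u_1 = 66 = 11·6, so 11 | u_1.
Assume 11 | u_j, so u_j = 11t for some integer t.
Then u_{j+1} = 5u_j − 22 = 5·(11t) − 22 = 11(5t − 2), so 11 | u_{j+1}.
So the property holds for j+1, and by induction 11 | u_n for all n ≥ 1.

11 | u_n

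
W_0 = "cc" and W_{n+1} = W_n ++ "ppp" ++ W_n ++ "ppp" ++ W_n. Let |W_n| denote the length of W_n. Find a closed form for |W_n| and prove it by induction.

Claim: |W_n| = 5·3^n − 3.

Base case: |W_0| = 2, and 5·3^0 − 3 = 2.
Assume |W_m| = 5·3^m − 3.
Then |W_{m+1}| = 3|W_m| + 6 = 3(5·3^m − 3) + 6 = 5·3^{m+1} − 9 + 6 = 5·3^{m+1} − 3.
By induction, |W_n| = 5·3^n − 3 for all n ≥ 0.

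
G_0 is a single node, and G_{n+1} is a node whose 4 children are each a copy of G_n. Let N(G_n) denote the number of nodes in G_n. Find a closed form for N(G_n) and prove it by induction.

Claim: N(G_n) = (4^{n+1} − 1)/3.

Base case: N(G_0) = 1, and (4^{0+1} − 1)/3 = 1.
Assume N(G_m) = (4^{m+1} − 1)/3.
Then N(G_{m+1}) = 1 + 4N(G_m) = 1 + 4·(4^{m+1} − 1)/3 = 1 + (4^{m+2} − 4)/3 = (3 + 4^{m+2} − 4)/3 = (4^{m+2} − 1)/3.
This completes the inductive step, so N(G_n) = (4^{n+1} − 1)/3 for all n ≥ 0.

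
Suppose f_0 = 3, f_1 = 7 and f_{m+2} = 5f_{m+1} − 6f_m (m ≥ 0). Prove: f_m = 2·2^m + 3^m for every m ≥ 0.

Base cases: f_0 = 3 and 2·2^0 + 3^0 = 3; f_1 = 7 and 2·2^1 + 3^1 = 7.
Assume f_j = 2·2^j + 3^j for all 0 ≤ j ≤ k, where k ≥ 1.
Then f_{k+1} = 5f_k − 6f_{k−1} = 5·(2·2^k + 3^k) − 6·(2·2^{k−1} + 3^{k−1}) = 2·(5·2 − 6)2^{k−1} + (5·3 − 6)3^{k−1} = 8·2^{k−1} + 9·3^{k−1} = 2·2^{k+1} + 3^{k+1}.
Hence f_m = 2·2^m + 3^m for every m ≥ 0, by strong induction.

f_m = 2·2^m + 3^m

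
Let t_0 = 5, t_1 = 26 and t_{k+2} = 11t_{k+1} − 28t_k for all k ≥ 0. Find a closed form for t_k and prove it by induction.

Claim: t_k = 3·4^k + 2·7^k.

Base cases: t_0 = 5 and 3·4^0 + 2·7^0 = 5; t_1 = 26 and 3·4^1 + 2·7^1 = 26.
Assume t_i = 3·4^i + 2·7^i for all 0 ≤ i ≤ j, where j ≥ 1.
Then t_{j+1} = 11t_j − 28t_{j−1} = 11·(3·4^j + 2·7^j) − 28·(3·4^{j−1} + 2·7^{j−1}) = 3·(11·4 − 28)4^{j−1} + 2·(11·7 − 28)7^{j−1} = 48·4^{j−1} + 98·7^{j−1} = 3·4^{j+1} + 2·7^{j+1}.
This completes the inductive step, so t_k = 3·4^k + 2·7^k for all k ≥ 0.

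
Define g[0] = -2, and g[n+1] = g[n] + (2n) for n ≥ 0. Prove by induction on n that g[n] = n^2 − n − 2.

Base case: g[0] = -2, and 0^2 − 0 − 2 = -2.
Assume g[r] = r^2 − r − 2.
Then g[r+1] = g[r] + (2r) = (r^2 − r − 2) + (2r) = r^2 + r − 2,
and (r+1)^2 − (r+1) − 2 = r^2 + r − 2.
This completes the inductive step, so g[n] = n^2 − n − 2 for all n ≥ 0.

g[n] = n^2 − n − 2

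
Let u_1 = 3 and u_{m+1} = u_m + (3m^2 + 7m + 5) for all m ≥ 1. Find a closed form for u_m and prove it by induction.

Claim: u_m = m^3 + 2m^2 + 2m − 2.

Base case: u_1 = 3, and 1^3 + 2·1^2 + 2·1 − 2 = 3.
Assume u_r = r^3 + 2r^2 + 2r − 2.
Then u_{r+1} = u_r + (3r^2 + 7r + 5) = (r^3 + 2r^2 + 2r − 2) + (3r^2 + 7r + 5) = r^3 + 5r^2 + 9r + 3,
and (r+1)^3 + 2·(r+1)^2 + 2·(r+1) − 2 = r^3 + 5r^2 + 9r + 3.
By induction, u_m = m^3 + 2m^2 + 2m − 2 for all m ≥ 1.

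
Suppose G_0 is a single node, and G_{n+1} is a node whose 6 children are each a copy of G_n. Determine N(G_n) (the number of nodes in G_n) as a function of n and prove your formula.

Claim: N(G_n) = (6^{n+1} − 1)/5.

Base case: N(G_0) = 1, and (6^{0+1} − 1)/5 = 1.
Assume N(G_m) = (6^{m+1} − 1)/5.
Then N(G_{m+1}) = 1 + 6N(G_m) = 1 + 6·(6^{m+1} − 1)/5 = 1 + (6^{m+2} − 6)/5 = (5 + 6^{m+2} − 6)/5 = (6^{m+2} − 1)/5.
By induction, N(G_n) = (6^{n+1} − 1)/5 for all n ≥ 0.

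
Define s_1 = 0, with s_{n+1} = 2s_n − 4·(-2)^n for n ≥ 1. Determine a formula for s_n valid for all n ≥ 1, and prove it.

Claim: s_n = 2^n + (-2)^n.

Base case: s_1 = 0, and 2^1 + (-2)^1 = 2 − 2 = 0.
Assume s_r = 2^r + (-2)^r for some r ≥ 1.
Then s_{r+1} = 2s_r − 4·(-2)^r = 2·(2^r + (-2)^r) − 4·(-2)^r = 2^{r+1} + 2·(-2)^r − 4·(-2)^r = 2^{r+1} − 2·(-2)^r = 2^{r+1} + (-2)^{r+1}.
So the formula holds for r+1, and by induction s_n = 2^n + (-2)^n for all n ≥ 1.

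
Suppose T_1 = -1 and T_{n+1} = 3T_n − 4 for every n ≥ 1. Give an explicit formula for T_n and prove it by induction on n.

Claim: T_n = -3^n + 2.

Base case: T_1 = -1, and -3^1 + 2 = -3 + 2 = -1.
Assume T_j = -3^j + 2 for some j ≥ 1.
Then T_{j+1} = 3T_j − 4 = 3·(-3^j + 2) − 4 = -3^{j+1} + 6 − 4 = -3^{j+1} + 2.
This completes the inductive step, so T_n = -3^n + 2 for all n ≥ 1.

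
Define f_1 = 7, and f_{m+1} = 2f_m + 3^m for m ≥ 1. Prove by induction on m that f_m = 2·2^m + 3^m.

Base case: f_1 = 7, and 2·2^1 + 3^1 = 4 + 3 = 7.
Assume f_j = 2·2^j + 3^j for some j ≥ 1.
Then f_{j+1} = 2f_j + 3^j = 2·(2·2^j + 3^j) + 3^j = 2·2^{j+1} + 2·3^j + 3^j = 2·2^{j+1} + 3·3^j = 2·2^{j+1} + 3^{j+1}.
By induction, f_m = 2·2^m + 3^m for all m ≥ 1.

f_m = 2·2^m + 3^m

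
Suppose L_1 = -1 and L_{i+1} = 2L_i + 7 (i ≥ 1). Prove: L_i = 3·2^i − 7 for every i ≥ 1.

Base case: L_1 = -1, and 3·2^1 − 7 = 6 − 7 = -1.
Assume L_m = 3·2^m − 7 for some m ≥ 1.
Then L_{m+1} = 2L_m + 7 = 2·(3·2^m − 7) + 7 = 6·2^m − 14 + 7 = 3·2^{m+1} − 7.
This completes the inductive step, so L_i = 3·2^i − 7 for all i ≥ 1.

L_i = 3·2^i − 7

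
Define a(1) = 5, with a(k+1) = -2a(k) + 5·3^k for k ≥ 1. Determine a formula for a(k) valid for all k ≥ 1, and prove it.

Claim: a(k) = -(-2)^k + 3^k.

Base case: a(1) = 5, and -(-2)^1 + 3^1 = 2 + 3 = 5.
Assume a(j) = -(-2)^j + 3^j for some j ≥ 1.
Then a(j+1) = -2a(j) + 5·3^j = -2·(-(-2)^j + 3^j) + 5·3^j = -(-2)^{j+1} − 2·3^j + 5·3^j = -(-2)^{j+1} + 3·3^j = -(-2)^{j+1} + 3^{j+1}.
By induction, a(k) = -(-2)^k + 3^k for all k ≥ 1.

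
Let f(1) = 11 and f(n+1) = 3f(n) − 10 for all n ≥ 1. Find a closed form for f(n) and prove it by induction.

Claim: f(n) = 2·3^n + 5.

Base case: f(1) = 11, and 2·3^1 + 5 = 6 + 5 = 11.
Assume f(r) = 2·3^r + 5 for some r ≥ 1.
Then f(r+1) = 3f(r) − 10 = 3·(2·3^r + 5) − 10 = 6·3^r + 15 − 10 = 2·3^{r+1} + 5.
So the formula holds for r+1, and by induction f(n) = 2·3^n + 5 for all n ≥ 1.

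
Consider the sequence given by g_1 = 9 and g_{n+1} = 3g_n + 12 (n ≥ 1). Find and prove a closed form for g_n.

Claim: g_n = 5·3^n − 6.

Base case: g_1 = 9, and 5·3^1 − 6 = 15 − 6 = 9.
Assume g_m = 5·3^m − 6 for some m ≥ 1.
Then g_{m+1} = 3g_m + 12 = 3·(5·3^m − 6) + 12 = 15·3^m − 18 + 12 = 5·3^{m+1} − 6.
Hence g_n = 5·3^n − 6 for every n ≥ 1, by induction.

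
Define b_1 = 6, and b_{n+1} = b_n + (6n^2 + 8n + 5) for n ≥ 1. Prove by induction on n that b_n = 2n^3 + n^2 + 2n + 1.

Base case: b_1 = 6, and 2·1^3 + 1^2 + 2·1 + 1 = 6.
Assume b_r = 2r^3 + r^2 + 2r + 1.
Then b_{r+1} = b_r + (6r^2 + 8r + 5) = (2r^3 + r^2 + 2r + 1) + (6r^2 + 8r + 5) = 2r^3 + 7r^2 + 10r + 6,
and 2·(r+1)^3 + (r+1)^2 + 2·(r+1) + 1 = 2r^3 + 7r^2 + 10r + 6.
Hence b_n = 2n^3 + n^2 + 2n + 1 for every n ≥ 1, by induction.

b_n = 2n^3 + n^2 + 2n + 1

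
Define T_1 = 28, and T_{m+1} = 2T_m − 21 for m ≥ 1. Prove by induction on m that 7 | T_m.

Base case: T_1 = 28 = 7·4, so 7 | T_1.
Assume 7 | T_r, so T_r = 7t for some integer t.
Then T_{r+1} = 2T_r − 21 = 2·(7t) − 21 = 7(2t − 3), so 7 | T_{r+1}.
By induction, 7 | T_m for all m ≥ 1.

7 | T_m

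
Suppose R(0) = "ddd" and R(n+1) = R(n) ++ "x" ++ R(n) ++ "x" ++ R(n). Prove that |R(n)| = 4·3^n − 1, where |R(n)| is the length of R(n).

Base case: |R(0)| = 3, and 4·3^0 − 1 = 3.
Assume |R(k)| = 4·3^k − 1.
Then |R(k+1)| = 3|R(k)| + 2 = 3(4·3^k − 1) + 2 = 4·3^{k+1} − 3 + 2 = 4·3^{k+1} − 1.
Hence |R(n)| = 4·3^n − 1 for every n ≥ 0, by induction.

|R(n)| = 4·3^n − 1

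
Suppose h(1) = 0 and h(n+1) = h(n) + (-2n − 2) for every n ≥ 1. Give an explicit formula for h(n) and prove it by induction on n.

Claim: h(n) = -n^2 − n + 2.

Base case: h(1) = 0, and -1^2 − 1 + 2 = 0.
Assume h(m) = -m^2 − m + 2.
Then h(m+1) = h(m) + (-2m − 2) = (-m^2 − m + 2) + (-2m − 2) = -m^2 − 3m,
and -(m+1)^2 − (m+1) + 2 = -m^2 − 3m.
Hence h(n) = -n^2 − n + 2 for every n ≥ 1, by induction.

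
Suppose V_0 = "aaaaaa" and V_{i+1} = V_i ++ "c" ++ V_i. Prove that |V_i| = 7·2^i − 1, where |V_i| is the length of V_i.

Base case: |V_0| = 6, and 7·2^0 − 1 = 6.
Assume |V_k| = 7·2^k − 1.
Then |V_{k+1}| = |V_k| + 1 + |V_k| = 2|V_k| + 1 = 2(7·2^k − 1) + 1 = 7·2^{k+1} − 2 + 1 = 7·2^{k+1} − 1.
Hence |V_i| = 7·2^i − 1 for every i ≥ 0, by induction.

|V_i| = 7·2^i − 1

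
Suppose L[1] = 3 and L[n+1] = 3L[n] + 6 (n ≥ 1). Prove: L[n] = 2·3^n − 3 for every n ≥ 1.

Base case: L[1] = 3, and 2·3^1 − 3 = 6 − 3 = 3.
Assume L[k] = 2·3^k − 3 for some k ≥ 1.
Then L[k+1] = 3L[k] + 6 = 3·(2·3^k − 3) + 6 = 6·3^k − 9 + 6 = 2·3^{k+1} − 3.
This completes the inductive step, so L[n] = 2·3^n − 3 for all n ≥ 1.

L[n] = 2·3^n − 3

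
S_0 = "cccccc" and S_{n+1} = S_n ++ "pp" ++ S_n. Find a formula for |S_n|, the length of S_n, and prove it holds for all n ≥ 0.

Claim: |S_n| = 2^{n+3} − 2.

Base case: |S_0| = 6, and 2^{0+3} − 2 = 6.
Assume |S_m| = 2^{m+3} − 2.
Then |S_{m+1}| = |S_m| + 2 + |S_m| = 2|S_m| + 2 = 2(2^{m+3} − 2) + 2 = 2^{m+1+3} − 4 + 2 = 2^{m+1+3} − 2.
This completes the inductive step, so |S_n| = 2^{n+3} − 2 for all n ≥ 0.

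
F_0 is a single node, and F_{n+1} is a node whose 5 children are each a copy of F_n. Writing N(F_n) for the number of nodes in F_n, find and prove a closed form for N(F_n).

Claim: N(F_n) = (5^{n+1} − 1)/4.

Base case: N(F_0) = 1, and (5^{0+1} − 1)/4 = 1.
Assume N(F_m) = (5^{m+1} − 1)/4.
Then N(F_{m+1}) = 1 + 5N(F_m) = 1 + 5·(5^{m+1} − 1)/4 = 1 + (5^{m+2} − 5)/4 = (4 + 5^{m+2} − 5)/4 = (5^{m+2} − 1)/4.
This completes the inductive step, so N(F_n) = (5^{n+1} − 1)/4 for all n ≥ 0.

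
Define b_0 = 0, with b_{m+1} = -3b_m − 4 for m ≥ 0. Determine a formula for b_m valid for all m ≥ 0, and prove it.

Claim: b_m = (-3)^m − 1.

Base case: b_0 = 0, and (-3)^0 − 1 = 1 − 1 = 0.
Assume b_j = (-3)^j − 1 for some j ≥ 0.
Then b_{j+1} = -3b_j − 4 = -3·((-3)^j − 1) − 4 = -3·(-3)^j + 3 − 4 = (-3)^{j+1} − 1.
By induction, b_m = (-3)^m − 1 for all m ≥ 0.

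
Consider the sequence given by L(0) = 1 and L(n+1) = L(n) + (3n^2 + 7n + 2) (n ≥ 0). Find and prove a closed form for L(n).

Claim: L(n) = n^3 + 2n^2 − n + 1.

Base case: L(0) = 1, and 0^3 + 2·0^2 − 0 + 1 = 1.
Assume L(m) = m^3 + 2m^2 − m + 1.
Then L(m+1) = L(m) + (3m^2 + 7m + 2) = (m^3 + 2m^2 − m + 1) + (3m^2 + 7m + 2) = m^3 + 5m^2 + 6m + 3,
and (m+1)^3 + 2·(m+1)^2 − (m+1) + 1 = m^3 + 5m^2 + 6m + 3.
This completes the inductive step, so L(n) = n^3 + 2n^2 − n + 1 for all n ≥ 0.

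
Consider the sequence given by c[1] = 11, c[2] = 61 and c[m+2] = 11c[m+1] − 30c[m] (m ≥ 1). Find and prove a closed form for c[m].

Claim: c[m] = 6^m + 5^m.

Base cases: c[1] = 11 and 6^1 + 5^1 = 11; c[2] = 61 and 6^2 + 5^2 = 61.
Assume c[i] = 6^i + 5^i for all 1 ≤ i ≤ j, where j ≥ 2.
Then c[j+1] = 11c[j] − 30c[j−1] = 11·(6^j + 5^j) − 30·(6^{j−1} + 5^{j−1}) = (11·6 − 30)6^{j−1} + (11·5 − 30)5^{j−1} = 36·6^{j−1} + 25·5^{j−1} = 6^{j+1} + 5^{j+1}.
So the formula holds for j+1, and by strong induction c[m] = 6^m + 5^m for all m ≥ 1.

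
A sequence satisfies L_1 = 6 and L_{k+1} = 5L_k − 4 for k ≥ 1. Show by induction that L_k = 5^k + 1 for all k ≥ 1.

Base case: L_1 = 6, and 5^1 + 1 = 5 + 1 = 6.
Assume L_m = 5^m + 1 for some m ≥ 1.
Then L_{m+1} = 5L_m − 4 = 5·(5^m + 1) − 4 = 5^{m+1} + 5 − 4 = 5^{m+1} + 1.
This completes the inductive step, so L_k = 5^k + 1 for all k ≥ 1.

L_k = 5^k + 1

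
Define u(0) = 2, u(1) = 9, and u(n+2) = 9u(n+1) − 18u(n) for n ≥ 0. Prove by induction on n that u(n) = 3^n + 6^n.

Base cases: u(0) = 2 and 3^0 + 6^0 = 2; u(1) = 9 and 3^1 + 6^1 = 9.
Assume u(i) = 3^i + 6^i for all 0 ≤ i ≤ j, where j ≥ 1.
Then u(j+1) = 9u(j) − 18u(j−1) = 9·(3^j + 6^j) − 18·(3^{j−1} + 6^{j−1}) = (9·3 − 18)3^{j−1} + (9·6 − 18)6^{j−1} = 9·3^{j−1} + 36·6^{j−1} = 3^{j+1} + 6^{j+1}.
Hence u(n) = 3^n + 6^n for every n ≥ 0, by strong induction.

u(n) = 3^n + 6^n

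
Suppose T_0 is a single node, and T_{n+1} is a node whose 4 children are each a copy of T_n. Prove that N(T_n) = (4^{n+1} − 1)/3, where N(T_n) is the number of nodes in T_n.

Base case: N(T_0) = 1, and (4^{0+1} − 1)/3 = 1.
Assume N(T_m) = (4^{m+1} − 1)/3.
Then N(T_{m+1}) = 1 + 4N(T_m) = 1 + 4·(4^{m+1} − 1)/3 = 1 + (4^{m+2} − 4)/3 = (3 + 4^{m+2} − 4)/3 = (4^{m+2} − 1)/3.
Hence N(T_n) = (4^{n+1} − 1)/3 for every n ≥ 0, by induction.

N(T_n) = (4^{n+1} − 1)/3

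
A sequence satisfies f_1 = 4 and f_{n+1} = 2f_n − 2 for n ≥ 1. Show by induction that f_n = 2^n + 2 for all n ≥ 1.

Base case: f_1 = 4, and 2^1 + 2 = 2 + 2 = 4.
Assume f_j = 2^j + 2 for some j ≥ 1.
Then f_{j+1} = 2f_j − 2 = 2·(2^j + 2) − 2 = 2^{j+1} + 4 − 2 = 2^{j+1} + 2.
This completes the inductive step, so f_n = 2^n + 2 for all n ≥ 1.

f_n = 2^n + 2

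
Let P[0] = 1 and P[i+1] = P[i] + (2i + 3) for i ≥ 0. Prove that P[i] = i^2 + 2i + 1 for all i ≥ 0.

Base case: P[0] = 1, and 0^2 + 2·0 + 1 = 1.
Assume P[k] = k^2 + 2k + 1.
Then P[k+1] = P[k] + (2k + 3) = (k^2 + 2k + 1) + (2k + 3) = k^2 + 4k + 4,
and (k+1)^2 + 2·(k+1) + 1 = k^2 + 4k + 4.
Hence P[i] = i^2 + 2i + 1 for every i ≥ 0, by induction.

P[i] = i^2 + 2i + 1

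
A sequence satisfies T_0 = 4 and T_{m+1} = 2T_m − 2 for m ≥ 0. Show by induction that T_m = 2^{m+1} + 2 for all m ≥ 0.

Base case: T_0 = 4, and 2^{0+1} + 2 = 2 + 2 = 4.
Assume T_k = 2^{k+1} + 2 for some k ≥ 0.
Then T_{k+1} = 2T_k − 2 = 2·(2^{k+1} + 2) − 2 = 2^{k+2} + 4 − 2 = 2^{k+2} + 2.
So the formula holds for k+1, and by induction T_m = 2^{m+1} + 2 for all m ≥ 0.

T_m = 2^{m+1} + 2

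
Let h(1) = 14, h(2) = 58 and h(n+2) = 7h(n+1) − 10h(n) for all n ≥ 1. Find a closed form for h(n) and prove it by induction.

Claim: h(n) = 2·5^n + 2·2^n.

Base cases: h(1) = 14 and 2·5^1 + 2·2^1 = 14; h(2) = 58 and 2·5^2 + 2·2^2 = 58.
Assume h(i) = 2·5^i + 2·2^i for all 1 ≤ i ≤ j, where j ≥ 2.
Then h(j+1) = 7h(j) − 10h(j−1) = 7·(2·5^j + 2·2^j) − 10·(2·5^{j−1} + 2·2^{j−1}) = 2·(7·5 − 10)5^{j−1} + 2·(7·2 − 10)2^{j−1} = 50·5^{j−1} + 8·2^{j−1} = 2·5^{j+1} + 2·2^{j+1}.
So the formula holds for j+1, and by strong induction h(n) = 2·5^n + 2·2^n for all n ≥ 1.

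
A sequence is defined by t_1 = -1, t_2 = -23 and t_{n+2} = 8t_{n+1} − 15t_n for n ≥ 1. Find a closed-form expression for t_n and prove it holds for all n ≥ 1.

Claim: t_n = 3·3^n − 2·5^n.

Base cases: t_1 = -1 and 3·3^1 − 2·5^1 = -1; t_2 = -23 and 3·3^2 − 2·5^2 = -23.
Assume t_j = 3·3^j − 2·5^j for all 1 ≤ j ≤ r, where r ≥ 2.
Then t_{r+1} = 8t_r − 15t_{r−1} = 8·(3·3^r − 2·5^r) − 15·(3·3^{r−1} − 2·5^{r−1}) = 3·(8·3 − 15)3^{r−1} − 2·(8·5 − 15)5^{r−1} = 27·3^{r−1} − 50·5^{r−1} = 3·3^{r+1} − 2·5^{r+1}.
So the formula holds for r+1, and by strong induction t_n = 3·3^n − 2·5^n for all n ≥ 1.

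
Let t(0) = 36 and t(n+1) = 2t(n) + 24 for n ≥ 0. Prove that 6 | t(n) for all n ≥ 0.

Base case: t(0) = 36 = 6·6, so 6 | t(0).
Assume 6 | t(k), so t(k) = 6s for some integer s.
Then t(k+1) = 2t(k) + 24 = 2·(6s) + 24 = 6(2s + 4), so 6 | t(k+1).
So the property holds for k+1, and by induction 6 | t(n) for all n ≥ 0.

6 | t(n)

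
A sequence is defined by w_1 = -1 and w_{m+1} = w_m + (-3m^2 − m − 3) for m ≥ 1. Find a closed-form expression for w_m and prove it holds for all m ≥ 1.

Claim: w_m = -m^3 + m^2 − 3m + 2.

Base case: w_1 = -1, and -1^3 + 1^2 − 3·1 + 2 = -1.
Assume w_r = -r^3 + r^2 − 3r + 2.
Then w_{r+1} = w_r + (-3r^2 − r − 3) = (-r^3 + r^2 − 3r + 2) + (-3r^2 − r − 3) = -r^3 − 2r^2 − 4r − 1,
and -(r+1)^3 + (r+1)^2 − 3·(r+1) + 2 = -r^3 − 2r^2 − 4r − 1.
Hence w_m = -m^3 + m^2 − 3m + 2 for every m ≥ 1, by induction.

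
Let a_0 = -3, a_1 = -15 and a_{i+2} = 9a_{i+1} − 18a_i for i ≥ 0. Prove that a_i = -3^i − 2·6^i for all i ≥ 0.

Base cases: a_0 = -3 and -3^0 − 2·6^0 = -3; a_1 = -15 and -3^1 − 2·6^1 = -15.
Assume a_j = -3^j − 2·6^j for all 0 ≤ j ≤ r, where r ≥ 1.
Then a_{r+1} = 9a_r − 18a_{r−1} = 9·(-3^r − 2·6^r) − 18·(-3^{r−1} − 2·6^{r−1}) = -(9·3 − 18)3^{r−1} − 2·(9·6 − 18)6^{r−1} = -9·3^{r−1} − 72·6^{r−1} = -3^{r+1} − 2·6^{r+1}.
This completes the inductive step, so a_i = -3^i − 2·6^i for all i ≥ 0.

a_i = -3^i − 2·6^i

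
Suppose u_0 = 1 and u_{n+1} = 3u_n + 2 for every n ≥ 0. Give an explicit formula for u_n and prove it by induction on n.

Claim: u_n = 2·3^n − 1.

Base case: u_0 = 1, and 2·3^0 − 1 = 2 − 1 = 1.
Assume u_k = 2·3^k − 1 for some k ≥ 0.
Then u_{k+1} = 3u_k + 2 = 3·(2·3^k − 1) + 2 = 6·3^k − 3 + 2 = 2·3^{k+1} − 1.
So the formula holds for k+1, and by induction u_n = 2·3^n − 1 for all n ≥ 0.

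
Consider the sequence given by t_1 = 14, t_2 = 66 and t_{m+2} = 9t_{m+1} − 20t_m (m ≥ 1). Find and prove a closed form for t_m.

Claim: t_m = 2·5^m + 4^m.

Base cases: t_1 = 14 and 2·5^1 + 4^1 = 14; t_2 = 66 and 2·5^2 + 4^2 = 66.
Assume t_j = 2·5^j + 4^j for all 1 ≤ j ≤ k, where k ≥ 2.
Then t_{k+1} = 9t_k − 20t_{k−1} = 9·(2·5^k + 4^k) − 20·(2·5^{k−1} + 4^{k−1}) = 2·(9·5 − 20)5^{k−1} + (9·4 − 20)4^{k−1} = 50·5^{k−1} + 16·4^{k−1} = 2·5^{k+1} + 4^{k+1}.
Hence t_m = 2·5^m + 4^m for every m ≥ 1, by strong induction.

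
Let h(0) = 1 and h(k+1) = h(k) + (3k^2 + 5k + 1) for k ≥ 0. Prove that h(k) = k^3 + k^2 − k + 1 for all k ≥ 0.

Base case: h(0) = 1, and 0^3 + 0^2 − 0 + 1 = 1.
Assume h(j) = j^3 + j^2 − j + 1.
Then h(j+1) = h(j) + (3j^2 + 5j + 1) = (j^3 + j^2 − j + 1) + (3j^2 + 5j + 1) = j^3 + 4j^2 + 4j + 2,
and (j+1)^3 + (j+1)^2 − (j+1) + 1 = j^3 + 4j^2 + 4j + 2.
Hence h(k) = k^3 + k^2 − k + 1 for every k ≥ 0, by induction.

h(k) = k^3 + k^2 − k + 1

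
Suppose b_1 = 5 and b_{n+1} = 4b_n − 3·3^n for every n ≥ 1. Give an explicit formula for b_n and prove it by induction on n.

Claim: b_n = -4^n + 3·3^n.

Base case: b_1 = 5, and -4^1 + 3·3^1 = -4 + 9 = 5.
Assume b_k = -4^k + 3·3^k for some k ≥ 1.
Then b_{k+1} = 4b_k − 3·3^k = 4·(-4^k + 3·3^k) − 3·3^k = -4^{k+1} + 12·3^k − 3·3^k = -4^{k+1} + 9·3^k = -4^{k+1} + 3·3^{k+1}.
So the formula holds for k+1, and by induction b_n = -4^n + 3·3^n for all n ≥ 1.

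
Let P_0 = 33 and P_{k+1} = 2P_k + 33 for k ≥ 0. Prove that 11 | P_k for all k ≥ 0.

Base case: P_0 = 33 = 11·3, so 11 | P_0.
Assume 11 | P_r, so P_r = 11t for some integer t.
Then P_{r+1} = 2P_r + 33 = 2·(11t) + 33 = 11(2t + 3), so 11 | P_{r+1}.
This completes the inductive step, so 11 | P_k for all k ≥ 0.

11 | P_k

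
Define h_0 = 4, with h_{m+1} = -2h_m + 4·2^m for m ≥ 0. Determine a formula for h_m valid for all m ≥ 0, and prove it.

Claim: h_m = 3·(-2)^m + 2^m.

Base case: h_0 = 4, and 3·(-2)^0 + 2^0 = 3 + 1 = 4.
Assume h_k = 3·(-2)^k + 2^k for some k ≥ 0.
Then h_{k+1} = -2h_k + 4·2^k = -2·(3·(-2)^k + 2^k) + 4·2^k = 3·(-2)^{k+1} − 2·2^k + 4·2^k = 3·(-2)^{k+1} + 2·2^k = 3·(-2)^{k+1} + 2^{k+1}.
This completes the inductive step, so h_m = 3·(-2)^m + 2^m for all m ≥ 0.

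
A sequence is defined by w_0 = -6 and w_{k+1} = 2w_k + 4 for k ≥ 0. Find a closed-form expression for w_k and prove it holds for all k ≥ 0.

Claim: w_k = -2^{k+1} − 4.

Base case: w_0 = -6, and -2^{0+1} − 4 = -2 − 4 = -6.
Assume w_j = -2^{j+1} − 4 for some j ≥ 0.
Then w_{j+1} = 2w_j + 4 = 2·(-2^{j+1} − 4) + 4 = -2^{j+2} − 8 + 4 = -2^{j+2} − 4.
This completes the inductive step, so w_k = -2^{k+1} − 4 for all k ≥ 0.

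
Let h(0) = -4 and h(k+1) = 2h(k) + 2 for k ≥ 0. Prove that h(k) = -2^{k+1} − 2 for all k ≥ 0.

Base case: h(0) = -4, and -2^{0+1} − 2 = -2 − 2 = -4.
Assume h(j) = -2^{j+1} − 2 for some j ≥ 0.
Then h(j+1) = 2h(j) + 2 = 2·(-2^{j+1} − 2) + 2 = -2^{j+2} − 4 + 2 = -2^{j+2} − 2.
By induction, h(k) = -2^{k+1} − 2 for all k ≥ 0.

h(k) = -2^{k+1} − 2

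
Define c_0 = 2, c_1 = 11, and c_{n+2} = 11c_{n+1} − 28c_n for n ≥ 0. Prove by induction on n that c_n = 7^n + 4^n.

Base cases: c_0 = 2 and 7^0 + 4^0 = 2; c_1 = 11 and 7^1 + 4^1 = 11.
Assume c_j = 7^j + 4^j for all 0 ≤ j ≤ k, where k ≥ 1.
Then c_{k+1} = 11c_k − 28c_{k−1} = 11·(7^k + 4^k) − 28·(7^{k−1} + 4^{k−1}) = (11·7 − 28)7^{k−1} + (11·4 − 28)4^{k−1} = 49·7^{k−1} + 16·4^{k−1} = 7^{k+1} + 4^{k+1}.
This completes the inductive step, so c_n = 7^n + 4^n for all n ≥ 0.

c_n = 7^n + 4^n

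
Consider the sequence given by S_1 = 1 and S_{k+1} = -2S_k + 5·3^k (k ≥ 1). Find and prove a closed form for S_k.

Claim: S_k = (-2)^k + 3^k.

Base case: S_1 = 1, and (-2)^1 + 3^1 = -2 + 3 = 1.
Assume S_j = (-2)^j + 3^j for some j ≥ 1.
Then S_{j+1} = -2S_j + 5·3^j = -2·((-2)^j + 3^j) + 5·3^j = (-2)^{j+1} − 2·3^j + 5·3^j = (-2)^{j+1} + 3·3^j = (-2)^{j+1} + 3^{j+1}.
By induction, S_k = (-2)^k + 3^k for all k ≥ 1.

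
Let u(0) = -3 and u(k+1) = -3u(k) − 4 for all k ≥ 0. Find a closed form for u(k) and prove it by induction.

Claim: u(k) = -2·(-3)^k − 1.

Base case: u(0) = -3, and -2·(-3)^0 − 1 = -2 − 1 = -3.
Assume u(j) = -2·(-3)^j − 1 for some j ≥ 0.
Then u(j+1) = -3u(j) − 4 = -3·(-2·(-3)^j − 1) − 4 = 6·(-3)^j + 3 − 4 = -2·(-3)^{j+1} − 1.
This completes the inductive step, so u(k) = -2·(-3)^k − 1 for all k ≥ 0.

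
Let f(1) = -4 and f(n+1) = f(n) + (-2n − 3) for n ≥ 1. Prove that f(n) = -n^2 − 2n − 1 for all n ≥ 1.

Base case: f(1) = -4, and -1^2 − 2·1 − 1 = -4.
Assume f(k) = -k^2 − 2k − 1.
Then f(k+1) = f(k) + (-2k − 3) = (-k^2 − 2k − 1) + (-2k − 3) = -k^2 − 4k − 4,
and -(k+1)^2 − 2·(k+1) − 1 = -k^2 − 4k − 4.
This completes the inductive step, so f(n) = -n^2 − 2n − 1 for all n ≥ 1.

f(n) = -n^2 − 2n − 1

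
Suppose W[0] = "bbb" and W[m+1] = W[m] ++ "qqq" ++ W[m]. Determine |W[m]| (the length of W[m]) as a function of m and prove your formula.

Claim: |W[m]| = 6·2^m − 3.

Base case: |W[0]| = 3, and 6·2^0 − 3 = 3.
Assume |W[j]| = 6·2^j − 3.
Then |W[j+1]| = |W[j]| + 3 + |W[j]| = 2|W[j]| + 3 = 2(6·2^j − 3) + 3 = 6·2^{j+1} − 6 + 3 = 6·2^{j+1} − 3.
Hence |W[m]| = 6·2^m − 3 for every m ≥ 0, by induction.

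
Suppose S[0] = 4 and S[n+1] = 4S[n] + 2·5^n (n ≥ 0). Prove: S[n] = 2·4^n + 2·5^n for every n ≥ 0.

Base case: S[0] = 4, and 2·4^0 + 2·5^0 = 2 + 2 = 4.
Assume S[j] = 2·4^j + 2·5^j for some j ≥ 0.
Then S[j+1] = 4S[j] + 2·5^j = 4·(2·4^j + 2·5^j) + 2·5^j = 2·4^{j+1} + 8·5^j + 2·5^j = 2·4^{j+1} + 10·5^j = 2·4^{j+1} + 2·5^{j+1}.
This completes the inductive step, so S[n] = 2·4^n + 2·5^n for all n ≥ 0.

S[n] = 2·4^n + 2·5^n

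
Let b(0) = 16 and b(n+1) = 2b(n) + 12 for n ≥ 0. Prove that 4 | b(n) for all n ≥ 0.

Base case: b(0) = 16 = 4·4, so 4 | b(0).
Assume 4 | b(k), so b(k) = 4t for some integer t.
Then b(k+1) = 2b(k) + 12 = 2·(4t) + 12 = 4(2t + 3), so 4 | b(k+1).
By induction, 4 | b(n) for all n ≥ 0.

4 | b(n)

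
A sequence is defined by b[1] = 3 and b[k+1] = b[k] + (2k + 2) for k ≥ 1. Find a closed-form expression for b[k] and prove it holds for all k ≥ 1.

Claim: b[k] = k^2 + k + 1.

Base case: b[1] = 3, and 1^2 + 1 + 1 = 3.
Assume b[j] = j^2 + j + 1.
Then b[j+1] = b[j] + (2j + 2) = (j^2 + j + 1) + (2j + 2) = j^2 + 3j + 3,
and (j+1)^2 + (j+1) + 1 = j^2 + 3j + 3.
By induction, b[k] = k^2 + k + 1 for all k ≥ 1.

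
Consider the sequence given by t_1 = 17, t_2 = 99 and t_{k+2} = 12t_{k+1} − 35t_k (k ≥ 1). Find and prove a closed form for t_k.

Claim: t_k = 7^k + 2·5^k.

Base cases: t_1 = 17 and 7^1 + 2·5^1 = 17; t_2 = 99 and 7^2 + 2·5^2 = 99.
Assume t_i = 7^i + 2·5^i for all 1 ≤ i ≤ j, where j ≥ 2.
Then t_{j+1} = 12t_j − 35t_{j−1} = 12·(7^j + 2·5^j) − 35·(7^{j−1} + 2·5^{j−1}) = (12·7 − 35)7^{j−1} + 2·(12·5 − 35)5^{j−1} = 49·7^{j−1} + 50·5^{j−1} = 7^{j+1} + 2·5^{j+1}.
This completes the inductive step, so t_k = 7^k + 2·5^k for all k ≥ 1.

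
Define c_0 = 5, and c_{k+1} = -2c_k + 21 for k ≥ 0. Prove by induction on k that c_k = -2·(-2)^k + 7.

Base case: c_0 = 5, and -2·(-2)^0 + 7 = -2 + 7 = 5.
Assume c_r = -2·(-2)^r + 7 for some r ≥ 0.
Then c_{r+1} = -2c_r + 21 = -2·(-2·(-2)^r + 7) + 21 = 4·(-2)^r − 14 + 21 = -2·(-2)^{r+1} + 7.
By induction, c_k = -2·(-2)^k + 7 for all k ≥ 0.

c_k = -2·(-2)^k + 7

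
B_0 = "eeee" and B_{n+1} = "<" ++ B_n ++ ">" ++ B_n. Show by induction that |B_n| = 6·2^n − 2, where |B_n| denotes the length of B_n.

Base case: |B_0| = 4, and 6·2^0 − 2 = 4.
Assume |B_k| = 6·2^k − 2.
Then |B_{k+1}| = 1 + |B_k| + 1 + |B_k| = 2|B_k| + 2 = 2(6·2^k − 2) + 2 = 6·2^{k+1} − 4 + 2 = 6·2^{k+1} − 2.
Hence |B_n| = 6·2^n − 2 for every n ≥ 0, by induction.

|B_n| = 6·2^n − 2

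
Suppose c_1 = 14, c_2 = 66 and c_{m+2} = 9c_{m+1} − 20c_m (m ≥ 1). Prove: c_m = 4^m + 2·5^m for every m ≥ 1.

Base cases: c_1 = 14 and 4^1 + 2·5^1 = 14; c_2 = 66 and 4^2 + 2·5^2 = 66.
Assume c_i = 4^i + 2·5^i for all 1 ≤ i ≤ j, where j ≥ 2.
Then c_{j+1} = 9c_j − 20c_{j−1} = 9·(4^j + 2·5^j) − 20·(4^{j−1} + 2·5^{j−1}) = (9·4 − 20)4^{j−1} + 2·(9·5 − 20)5^{j−1} = 16·4^{j−1} + 50·5^{j−1} = 4^{j+1} + 2·5^{j+1}.
So the formula holds for j+1, and by strong induction c_m = 4^m + 2·5^m for all m ≥ 1.

c_m = 4^m + 2·5^m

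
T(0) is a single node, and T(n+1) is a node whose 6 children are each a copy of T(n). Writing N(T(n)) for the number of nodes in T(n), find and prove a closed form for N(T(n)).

Claim: N(T(n)) = (6^{n+1} − 1)/5.

Base case: N(T(0)) = 1, and (6^{0+1} − 1)/5 = 1.
Assume N(T(r)) = (6^{r+1} − 1)/5.
Then N(T(r+1)) = 1 + 6N(T(r)) = 1 + 6·(6^{r+1} − 1)/5 = 1 + (6^{r+2} − 6)/5 = (5 + 6^{r+2} − 6)/5 = (6^{r+2} − 1)/5.
Hence N(T(n)) = (6^{n+1} − 1)/5 for every n ≥ 0, by induction.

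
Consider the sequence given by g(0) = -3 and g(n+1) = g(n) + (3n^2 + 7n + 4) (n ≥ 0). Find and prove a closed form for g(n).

Claim: g(n) = n^3 + 2n^2 + n − 3.

Base case: g(0) = -3, and 0^3 + 2·0^2 + 0 − 3 = -3.
Assume g(j) = j^3 + 2j^2 + j − 3.
Then g(j+1) = g(j) + (3j^2 + 7j + 4) = (j^3 + 2j^2 + j − 3) + (3j^2 + 7j + 4) = j^3 + 5j^2 + 8j + 1,
and (j+1)^3 + 2·(j+1)^2 + (j+1) − 3 = j^3 + 5j^2 + 8j + 1.
Hence g(n) = n^3 + 2n^2 + n − 3 for every n ≥ 0, by induction.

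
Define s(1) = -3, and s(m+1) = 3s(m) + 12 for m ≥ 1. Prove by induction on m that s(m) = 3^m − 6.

Base case: s(1) = -3, and 3^1 − 6 = 3 − 6 = -3.
Assume s(k) = 3^k − 6 for some k ≥ 1.
Then s(k+1) = 3s(k) + 12 = 3·(3^k − 6) + 12 = 3^{k+1} − 18 + 12 = 3^{k+1} − 6.
By induction, s(m) = 3^m − 6 for all m ≥ 1.

s(m) = 3^m − 6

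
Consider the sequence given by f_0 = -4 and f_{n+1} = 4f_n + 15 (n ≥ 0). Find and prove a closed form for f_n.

Claim: f_n = 4^n − 5.

Base case: f_0 = -4, and 4^0 − 5 = 1 − 5 = -4.
Assume f_j = 4^j − 5 for some j ≥ 0.
Then f_{j+1} = 4f_j + 15 = 4·(4^j − 5) + 15 = 4^{j+1} − 20 + 15 = 4^{j+1} − 5.
Hence f_n = 4^n − 5 for every n ≥ 0, by induction.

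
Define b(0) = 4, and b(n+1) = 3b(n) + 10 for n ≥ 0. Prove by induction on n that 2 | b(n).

Base case: b(0) = 4 = 2·2, so 2 | b(0).
Assume 2 | b(m), so b(m) = 2t for some integer t.
Then b(m+1) = 3b(m) + 10 = 3·(2t) + 10 = 2(3t + 5), so 2 | b(m+1).
Hence 2 | b(n) for every n ≥ 0, by induction.

2 | b(n)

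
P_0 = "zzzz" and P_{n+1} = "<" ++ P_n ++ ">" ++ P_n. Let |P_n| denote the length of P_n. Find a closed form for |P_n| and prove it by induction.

Claim: |P_n| = 6·2^n − 2.

Base case: |P_0| = 4, and 6·2^0 − 2 = 4.
Assume |P_j| = 6·2^j − 2.
Then |P_{j+1}| = 1 + |P_j| + 1 + |P_j| = 2|P_j| + 2 = 2(6·2^j − 2) + 2 = 6·2^{j+1} − 4 + 2 = 6·2^{j+1} − 2.
By induction, |P_n| = 6·2^n − 2 for all n ≥ 0.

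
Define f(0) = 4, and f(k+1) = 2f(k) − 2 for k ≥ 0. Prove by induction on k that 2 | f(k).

Base case: f(0) = 4 = 2·2, so 2 | f(0).
Assume 2 | f(r), so f(r) = 2t for some integer t.
Then f(r+1) = 2f(r) − 2 = 2·(2t) − 2 = 2(2t − 1), so 2 | f(r+1).
Hence 2 | f(k) for every k ≥ 0, by induction.

2 | f(k)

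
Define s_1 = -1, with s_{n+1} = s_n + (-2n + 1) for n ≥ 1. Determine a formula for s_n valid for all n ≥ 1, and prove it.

Claim: s_n = -n^2 + 2n − 2.

Base case: s_1 = -1, and -1^2 + 2·1 − 2 = -1.
Assume s_m = -m^2 + 2m − 2.
Then s_{m+1} = s_m + (-2m + 1) = (-m^2 + 2m − 2) + (-2m + 1) = -m^2 − 1,
and -(m+1)^2 + 2·(m+1) − 2 = -m^2 − 1.
By induction, s_n = -n^2 + 2n − 2 for all n ≥ 1.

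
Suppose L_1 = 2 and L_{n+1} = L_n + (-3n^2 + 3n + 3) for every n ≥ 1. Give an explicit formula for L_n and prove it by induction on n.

Claim: L_n = -n^3 + 3n^2 + n − 1.

Base case: L_1 = 2, and -1^3 + 3·1^2 + 1 − 1 = 2.
Assume L_k = -k^3 + 3k^2 + k − 1.
Then L_{k+1} = L_k + (-3k^2 + 3k + 3) = (-k^3 + 3k^2 + k − 1) + (-3k^2 + 3k + 3) = -k^3 + 4k + 2,
and -(k+1)^3 + 3·(k+1)^2 + (k+1) − 1 = -k^3 + 4k + 2.
Hence L_n = -n^3 + 3n^2 + n − 1 for every n ≥ 1, by induction.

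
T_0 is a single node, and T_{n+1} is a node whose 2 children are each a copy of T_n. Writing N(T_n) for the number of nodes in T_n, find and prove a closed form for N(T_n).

Claim: N(T_n) = 2^{n+1} − 1.

Base case: N(T_0) = 1, and 2^{0+1} − 1 = 1.
Assume N(T_m) = 2^{m+1} − 1.
Then N(T_{m+1}) = 1 + 2N(T_m) = 1 + 2(2^{m+1} − 1) = 2^{m+2} − 2 + 1 = 2^{m+2} − 1.
This completes the inductive step, so N(T_n) = 2^{n+1} − 1 for all n ≥ 0.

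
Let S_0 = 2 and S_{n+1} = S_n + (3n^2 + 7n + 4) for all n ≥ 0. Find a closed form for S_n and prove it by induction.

Claim: S_n = n^3 + 2n^2 + n + 2.

Base case: S_0 = 2, and 0^3 + 2·0^2 + 0 + 2 = 2.
Assume S_k = k^3 + 2k^2 + k + 2.
Then S_{k+1} = S_k + (3k^2 + 7k + 4) = (k^3 + 2k^2 + k + 2) + (3k^2 + 7k + 4) = k^3 + 5k^2 + 8k + 6,
and (k+1)^3 + 2·(k+1)^2 + (k+1) + 2 = k^3 + 5k^2 + 8k + 6.
This completes the inductive step, so S_n = n^3 + 2n^2 + n + 2 for all n ≥ 0.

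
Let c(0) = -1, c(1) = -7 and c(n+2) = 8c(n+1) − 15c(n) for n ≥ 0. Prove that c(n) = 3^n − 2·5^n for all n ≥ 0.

Base cases: c(0) = -1 and 3^0 − 2·5^0 = -1; c(1) = -7 and 3^1 − 2·5^1 = -7.
Assume c(i) = 3^i − 2·5^i for all 0 ≤ i ≤ j, where j ≥ 1.
Then c(j+1) = 8c(j) − 15c(j−1) = 8·(3^j − 2·5^j) − 15·(3^{j−1} − 2·5^{j−1}) = (8·3 − 15)3^{j−1} − 2·(8·5 − 15)5^{j−1} = 9·3^{j−1} − 50·5^{j−1} = 3^{j+1} − 2·5^{j+1}.
By strong induction, c(n) = 3^n − 2·5^n for all n ≥ 0.

c(n) = 3^n − 2·5^n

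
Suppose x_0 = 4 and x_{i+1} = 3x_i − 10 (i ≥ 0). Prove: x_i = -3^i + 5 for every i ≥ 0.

Base case: x_0 = 4, and -3^0 + 5 = -1 + 5 = 4.
Assume x_j = -3^j + 5 for some j ≥ 0.
Then x_{j+1} = 3x_j − 10 = 3·(-3^j + 5) − 10 = -3^{j+1} + 15 − 10 = -3^{j+1} + 5.
This completes the inductive step, so x_i = -3^i + 5 for all i ≥ 0.

x_i = -3^i + 5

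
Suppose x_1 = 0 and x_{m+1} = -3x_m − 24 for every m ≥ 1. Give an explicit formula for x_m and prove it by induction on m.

Claim: x_m = -2·(-3)^m − 6.

Base case: x_1 = 0, and -2·(-3)^1 − 6 = 6 − 6 = 0.
Assume x_j = -2·(-3)^j − 6 for some j ≥ 1.
Then x_{j+1} = -3x_j − 24 = -3·(-2·(-3)^j − 6) − 24 = 6·(-3)^j + 18 − 24 = -2·(-3)^{j+1} − 6.
Hence x_m = -2·(-3)^m − 6 for every m ≥ 1, by induction.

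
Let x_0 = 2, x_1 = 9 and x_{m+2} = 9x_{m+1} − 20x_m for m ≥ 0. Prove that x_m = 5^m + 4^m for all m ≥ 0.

Base cases: x_0 = 2 and 5^0 + 4^0 = 2; x_1 = 9 and 5^1 + 4^1 = 9.
Assume x_j = 5^j + 4^j for all 0 ≤ j ≤ r, where r ≥ 1.
Then x_{r+1} = 9x_r − 20x_{r−1} = 9·(5^r + 4^r) − 20·(5^{r−1} + 4^{r−1}) = (9·5 − 20)5^{r−1} + (9·4 − 20)4^{r−1} = 25·5^{r−1} + 16·4^{r−1} = 5^{r+1} + 4^{r+1}.
By strong induction, x_m = 5^m + 4^m for all m ≥ 0.

x_m = 5^m + 4^m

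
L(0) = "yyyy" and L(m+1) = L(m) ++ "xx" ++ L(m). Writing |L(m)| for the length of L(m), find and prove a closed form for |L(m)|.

Claim: |L(m)| = 6·2^m − 2.

Base case: |L(0)| = 4, and 6·2^0 − 2 = 4.
Assume |L(j)| = 6·2^j − 2.
Then |L(j+1)| = |L(j)| + 2 + |L(j)| = 2|L(j)| + 2 = 2(6·2^j − 2) + 2 = 6·2^{j+1} − 4 + 2 = 6·2^{j+1} − 2.
By induction, |L(m)| = 6·2^m − 2 for all m ≥ 0.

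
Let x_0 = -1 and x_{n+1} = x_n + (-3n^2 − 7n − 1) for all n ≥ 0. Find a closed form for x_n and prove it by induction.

Claim: x_n = -n^3 − 2n^2 + 2n − 1.

Base case: x_0 = -1, and -0^3 − 2·0^2 + 2·0 − 1 = -1.
Assume x_k = -k^3 − 2k^2 + 2k − 1.
Then x_{k+1} = x_k + (-3k^2 − 7k − 1) = (-k^3 − 2k^2 + 2k − 1) + (-3k^2 − 7k − 1) = -k^3 − 5k^2 − 5k − 2,
and -(k+1)^3 − 2·(k+1)^2 + 2·(k+1) − 1 = -k^3 − 5k^2 − 5k − 2.
By induction, x_n = -n^3 − 2n^2 + 2n − 1 for all n ≥ 0.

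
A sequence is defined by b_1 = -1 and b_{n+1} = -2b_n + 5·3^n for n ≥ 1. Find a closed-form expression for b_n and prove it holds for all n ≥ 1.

Claim: b_n = 2·(-2)^n + 3^n.

Base case: b_1 = -1, and 2·(-2)^1 + 3^1 = -4 + 3 = -1.
Assume b_m = 2·(-2)^m + 3^m for some m ≥ 1.
Then b_{m+1} = -2b_m + 5·3^m = -2·(2·(-2)^m + 3^m) + 5·3^m = 2·(-2)^{m+1} − 2·3^m + 5·3^m = 2·(-2)^{m+1} + 3·3^m = 2·(-2)^{m+1} + 3^{m+1}.
Hence b_n = 2·(-2)^n + 3^n for every n ≥ 1, by induction.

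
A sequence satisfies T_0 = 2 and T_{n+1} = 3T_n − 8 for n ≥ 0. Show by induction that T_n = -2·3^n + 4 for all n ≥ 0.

Base case: T_0 = 2, and -2·3^0 + 4 = -2 + 4 = 2.
Assume T_r = -2·3^r + 4 for some r ≥ 0.
Then T_{r+1} = 3T_r − 8 = 3·(-2·3^r + 4) − 8 = -6·3^r + 12 − 8 = -2·3^{r+1} + 4.
Hence T_n = -2·3^n + 4 for every n ≥ 0, by induction.

T_n = -2·3^n + 4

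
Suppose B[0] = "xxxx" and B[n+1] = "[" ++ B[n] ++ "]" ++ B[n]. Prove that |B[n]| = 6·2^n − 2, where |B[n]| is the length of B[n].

Base case: |B[0]| = 4, and 6·2^0 − 2 = 4.
Assume |B[k]| = 6·2^k − 2.
Then |B[k+1]| = 1 + |B[k]| + 1 + |B[k]| = 2|B[k]| + 2 = 2(6·2^k − 2) + 2 = 6·2^{k+1} − 4 + 2 = 6·2^{k+1} − 2.
So the formula holds for k+1, and by induction |B[n]| = 6·2^n − 2 for all n ≥ 0.

|B[n]| = 6·2^n − 2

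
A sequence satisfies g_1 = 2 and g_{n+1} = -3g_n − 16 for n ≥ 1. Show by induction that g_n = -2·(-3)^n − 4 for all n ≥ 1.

Base case: g_1 = 2, and -2·(-3)^1 − 4 = 6 − 4 = 2.
Assume g_r = -2·(-3)^r − 4 for some r ≥ 1.
Then g_{r+1} = -3g_r − 16 = -3·(-2·(-3)^r − 4) − 16 = 6·(-3)^r + 12 − 16 = -2·(-3)^{r+1} − 4.
Hence g_n = -2·(-3)^n − 4 for every n ≥ 1, by induction.

g_n = -2·(-3)^n − 4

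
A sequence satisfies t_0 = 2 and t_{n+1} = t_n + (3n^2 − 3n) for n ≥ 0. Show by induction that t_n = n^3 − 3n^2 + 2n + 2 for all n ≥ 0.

Base case: t_0 = 2, and 0^3 − 3·0^2 + 2·0 + 2 = 2.
Assume t_j = j^3 − 3j^2 + 2j + 2.
Then t_{j+1} = t_j + (3j^2 − 3j) = (j^3 − 3j^2 + 2j + 2) + (3j^2 − 3j) = j^3 − j + 2,
and (j+1)^3 − 3·(j+1)^2 + 2·(j+1) + 2 = j^3 − j + 2.
This completes the inductive step, so t_n = n^3 − 3n^2 + 2n + 2 for all n ≥ 0.

t_n = n^3 − 3n^2 + 2n + 2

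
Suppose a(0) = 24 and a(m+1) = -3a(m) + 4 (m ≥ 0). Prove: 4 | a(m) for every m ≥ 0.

Base case: a(0) = 24 = 4·6, so 4 | a(0).
Assume 4 | a(j), so a(j) = 4t for some integer t.
Then a(j+1) = -3a(j) + 4 = -3·(4t) + 4 = 4(-3t + 1), so 4 | a(j+1).
This completes the inductive step, so 4 | a(m) for all m ≥ 0.

4 | a(m)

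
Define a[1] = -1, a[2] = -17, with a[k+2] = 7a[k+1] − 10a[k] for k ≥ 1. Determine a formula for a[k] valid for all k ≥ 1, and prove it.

Claim: a[k] = -5^k + 2·2^k.

Base cases: a[1] = -1 and -5^1 + 2·2^1 = -1; a[2] = -17 and -5^2 + 2·2^2 = -17.
Assume a[j] = -5^j + 2·2^j for all 1 ≤ j ≤ m, where m ≥ 2.
Then a[m+1] = 7a[m] − 10a[m−1] = 7·(-5^m + 2·2^m) − 10·(-5^{m−1} + 2·2^{m−1}) = -(7·5 − 10)5^{m−1} + 2·(7·2 − 10)2^{m−1} = -25·5^{m−1} + 8·2^{m−1} = -5^{m+1} + 2·2^{m+1}.
Hence a[k] = -5^k + 2·2^k for every k ≥ 1, by strong induction.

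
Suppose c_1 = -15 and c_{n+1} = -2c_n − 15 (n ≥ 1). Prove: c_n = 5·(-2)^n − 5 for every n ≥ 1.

Base case: c_1 = -15, and 5·(-2)^1 − 5 = -10 − 5 = -15.
Assume c_m = 5·(-2)^m − 5 for some m ≥ 1.
Then c_{m+1} = -2c_m − 15 = -2·(5·(-2)^m − 5) − 15 = -10·(-2)^m + 10 − 15 = 5·(-2)^{m+1} − 5.
Hence c_n = 5·(-2)^n − 5 for every n ≥ 1, by induction.

c_n = 5·(-2)^n − 5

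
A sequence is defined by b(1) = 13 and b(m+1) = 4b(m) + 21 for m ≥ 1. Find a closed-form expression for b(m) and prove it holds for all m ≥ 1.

Claim: b(m) = 5·4^m − 7.

Base case: b(1) = 13, and 5·4^1 − 7 = 20 − 7 = 13.
Assume b(k) = 5·4^k − 7 for some k ≥ 1.
Then b(k+1) = 4b(k) + 21 = 4·(5·4^k − 7) + 21 = 20·4^k − 28 + 21 = 5·4^{k+1} − 7.
This completes the inductive step, so b(m) = 5·4^m − 7 for all m ≥ 1.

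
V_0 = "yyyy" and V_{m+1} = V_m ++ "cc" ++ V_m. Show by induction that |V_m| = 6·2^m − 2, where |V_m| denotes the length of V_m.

Base case: |V_0| = 4, and 6·2^0 − 2 = 4.
Assume |V_r| = 6·2^r − 2.
Then |V_{r+1}| = |V_r| + 2 + |V_r| = 2|V_r| + 2 = 2(6·2^r − 2) + 2 = 6·2^{r+1} − 4 + 2 = 6·2^{r+1} − 2.
This completes the inductive step, so |V_m| = 6·2^m − 2 for all m ≥ 0.

|V_m| = 6·2^m − 2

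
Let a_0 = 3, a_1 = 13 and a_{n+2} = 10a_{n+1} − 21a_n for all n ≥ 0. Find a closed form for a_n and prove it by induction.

Claim: a_n = 2·3^n + 7^n.

Base cases: a_0 = 3 and 2·3^0 + 7^0 = 3; a_1 = 13 and 2·3^1 + 7^1 = 13.
Assume a_j = 2·3^j + 7^j for all 0 ≤ j ≤ m, where m ≥ 1.
Then a_{m+1} = 10a_m − 21a_{m−1} = 10·(2·3^m + 7^m) − 21·(2·3^{m−1} + 7^{m−1}) = 2·(10·3 − 21)3^{m−1} + (10·7 − 21)7^{m−1} = 18·3^{m−1} + 49·7^{m−1} = 2·3^{m+1} + 7^{m+1}.
So the formula holds for m+1, and by strong induction a_n = 2·3^n + 7^n for all n ≥ 0.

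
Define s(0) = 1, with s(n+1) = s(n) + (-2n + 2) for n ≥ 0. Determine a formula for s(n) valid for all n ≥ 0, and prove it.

Claim: s(n) = -n^2 + 3n + 1.

Base case: s(0) = 1, and -0^2 + 3·0 + 1 = 1.
Assume s(r) = -r^2 + 3r + 1.
Then s(r+1) = s(r) + (-2r + 2) = (-r^2 + 3r + 1) + (-2r + 2) = -r^2 + r + 3,
and -(r+1)^2 + 3·(r+1) + 1 = -r^2 + r + 3.
This completes the inductive step, so s(n) = -n^2 + 3n + 1 for all n ≥ 0.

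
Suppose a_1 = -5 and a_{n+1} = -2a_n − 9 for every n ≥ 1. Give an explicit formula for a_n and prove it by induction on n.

Claim: a_n = (-2)^n − 3.

Base case: a_1 = -5, and (-2)^1 − 3 = -2 − 3 = -5.
Assume a_m = (-2)^m − 3 for some m ≥ 1.
Then a_{m+1} = -2a_m − 9 = -2·((-2)^m − 3) − 9 = -2·(-2)^m + 6 − 9 = (-2)^{m+1} − 3.
Hence a_n = (-2)^n − 3 for every n ≥ 1, by induction.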